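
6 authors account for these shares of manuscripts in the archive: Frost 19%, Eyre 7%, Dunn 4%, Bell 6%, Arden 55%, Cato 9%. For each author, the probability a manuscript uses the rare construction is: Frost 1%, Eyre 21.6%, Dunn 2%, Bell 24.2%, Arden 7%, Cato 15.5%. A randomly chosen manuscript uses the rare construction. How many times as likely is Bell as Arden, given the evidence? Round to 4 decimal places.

Compute prior × likelihood for every hypothesis:
  Frost: 0.19 × 0.01 = 0.0019
  Eyre: 0.07 × 0.216 = 0.01512
  Dunn: 0.04 × 0.02 = 0.0008
  Bell: 0.06 × 0.242 = 0.01452
  Arden: 0.55 × 0.07 = 0.0385
  Cato: 0.09 × 0.155 = 0.01395
Total = 0.08479.
The ratio is 0.01452 / 0.0385 (the normalizer cancels) = 0.3771.

0.3771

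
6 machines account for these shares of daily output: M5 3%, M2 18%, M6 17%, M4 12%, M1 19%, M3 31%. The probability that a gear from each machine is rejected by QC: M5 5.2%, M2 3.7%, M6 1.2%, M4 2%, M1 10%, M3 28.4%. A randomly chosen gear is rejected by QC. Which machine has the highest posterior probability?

M3

Compute prior × likelihood for every hypothesis:
  M5: 0.03 × 0.052 = 0.00156
  M2: 0.18 × 0.037 = 0.00666
  M6: 0.17 × 0.012 = 0.00204
  M4: 0.12 × 0.02 = 0.0024
  M1: 0.19 × 0.1 = 0.019
  M3: 0.31 × 0.284 = 0.08804
Total = 0.1197.
Largest term belongs to M3, so M3 is most probable.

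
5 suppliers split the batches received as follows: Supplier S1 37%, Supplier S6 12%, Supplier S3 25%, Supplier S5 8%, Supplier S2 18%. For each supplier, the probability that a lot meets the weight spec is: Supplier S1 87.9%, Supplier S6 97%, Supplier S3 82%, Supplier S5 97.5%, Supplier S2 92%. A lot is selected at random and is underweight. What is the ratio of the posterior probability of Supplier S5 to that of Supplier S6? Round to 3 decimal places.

Taking complements, P(underweight | each) = Supplier S1 0.121, Supplier S6 0.03, Supplier S3 0.18, Supplier S5 0.025, Supplier S2 0.08.
Unnormalized posteriors (prior × likelihood):
  Supplier S1: 0.37 × 0.121 = 0.04477
  Supplier S6: 0.12 × 0.03 = 0.0036
  Supplier S3: 0.25 × 0.18 = 0.045
  Supplier S5: 0.08 × 0.025 = 0.002
  Supplier S2: 0.18 × 0.08 = 0.0144
Normalizing constant = 0.10977.
The ratio is 0.002 / 0.0036 (the normalizer cancels) = 0.556.

0.556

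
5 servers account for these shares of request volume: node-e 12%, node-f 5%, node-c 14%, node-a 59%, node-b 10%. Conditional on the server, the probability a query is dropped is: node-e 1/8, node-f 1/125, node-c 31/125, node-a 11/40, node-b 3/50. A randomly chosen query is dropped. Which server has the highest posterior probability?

node-a

Compute prior × likelihood for every hypothesis:
  node-e: 0.12 × 0.125 = 0.015
  node-f: 0.05 × 0.008 = 0.0004
  node-c: 0.14 × 0.248 = 0.03472
  node-a: 0.59 × 0.275 = 0.16225
  node-b: 0.1 × 0.06 = 0.006
Sum = 0.21837.
Largest term belongs to node-a, so node-a is most probable.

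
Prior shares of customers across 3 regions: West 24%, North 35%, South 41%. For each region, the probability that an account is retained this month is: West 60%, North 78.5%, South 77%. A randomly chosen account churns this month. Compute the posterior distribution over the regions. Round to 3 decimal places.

Taking complements, P(churn | each) = West 0.4, North 0.215, South 0.23.
Compute prior × likelihood for every hypothesis:
  West: 0.24 × 0.4 = 0.096
  North: 0.35 × 0.215 = 0.07525
  South: 0.41 × 0.23 = 0.0943
Normalizing constant = 0.26555.
P(West | churn) = 0.096/0.26555 ≈ 0.362
P(North | churn) = 0.07525/0.26555 ≈ 0.283
P(South | churn) = 0.0943/0.26555 ≈ 0.355
(Check: 0.362+0.283+0.355 = 1.000.)

West 0.362, North 0.283, South 0.355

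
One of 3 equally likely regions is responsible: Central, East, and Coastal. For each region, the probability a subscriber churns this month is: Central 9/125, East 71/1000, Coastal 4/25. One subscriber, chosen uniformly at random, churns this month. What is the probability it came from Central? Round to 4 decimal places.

0.2376

Since the prior is uniform, the posterior is proportional to the likelihood:
  Central: 0.072
  East: 0.071
  Coastal: 0.16
Normalizing constant = 0.303.
P(Central | evidence) = 0.072 / 0.303 ≈ 0.2376.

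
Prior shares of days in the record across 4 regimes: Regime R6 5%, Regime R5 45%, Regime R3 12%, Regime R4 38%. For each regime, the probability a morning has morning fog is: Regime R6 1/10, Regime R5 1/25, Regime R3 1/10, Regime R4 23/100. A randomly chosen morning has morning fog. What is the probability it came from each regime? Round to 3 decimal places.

Regime R6 0.041, Regime R5 0.147, Regime R3 0.098, Regime R4 0.714

By Bayes' rule, posterior ∝ prior × likelihood:
  Regime R6: 0.05 × 0.1 = 0.005
  Regime R5: 0.45 × 0.04 = 0.018
  Regime R3: 0.12 × 0.1 = 0.012
  Regime R4: 0.38 × 0.23 = 0.0874
Total = 0.1224.
P(Regime R6 | fog) = 0.005/0.1224 ≈ 0.041
P(Regime R5 | fog) = 0.018/0.1224 ≈ 0.147
P(Regime R3 | fog) = 0.012/0.1224 ≈ 0.098
P(Regime R4 | fog) = 0.0874/0.1224 ≈ 0.714
(Check: 0.041+0.147+0.098+0.714 = 1.000.)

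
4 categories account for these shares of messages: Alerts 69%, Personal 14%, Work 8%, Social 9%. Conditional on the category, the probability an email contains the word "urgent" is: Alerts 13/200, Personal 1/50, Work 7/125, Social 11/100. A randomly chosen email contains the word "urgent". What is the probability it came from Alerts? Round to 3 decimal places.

By Bayes' rule, posterior ∝ prior × likelihood:
  Alerts: 0.69 × 0.065 = 0.04485
  Personal: 0.14 × 0.02 = 0.0028
  Work: 0.08 × 0.056 = 0.00448
  Social: 0.09 × 0.11 = 0.0099
Sum = 0.06203.
P(Alerts | evidence) = 0.04485 / 0.06203 ≈ 0.723.

0.723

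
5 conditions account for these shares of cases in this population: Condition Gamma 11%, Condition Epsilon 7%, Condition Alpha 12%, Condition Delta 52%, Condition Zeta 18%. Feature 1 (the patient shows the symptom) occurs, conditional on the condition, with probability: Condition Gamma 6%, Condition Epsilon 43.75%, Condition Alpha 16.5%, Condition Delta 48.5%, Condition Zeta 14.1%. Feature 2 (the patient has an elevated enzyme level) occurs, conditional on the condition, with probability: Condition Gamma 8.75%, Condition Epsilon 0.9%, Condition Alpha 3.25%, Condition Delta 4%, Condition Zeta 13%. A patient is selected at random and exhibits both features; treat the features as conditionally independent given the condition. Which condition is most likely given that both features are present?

Prior × likelihood for each hypothesis:
  Condition Gamma: 0.11 × 0.06 × 0.0875 = 0.0005775
  Condition Epsilon: 0.07 × 0.4375 × 0.009 = 0.000275625
  Condition Alpha: 0.12 × 0.165 × 0.0325 = 0.0006435
  Condition Delta: 0.52 × 0.485 × 0.04 = 0.010088
  Condition Zeta: 0.18 × 0.141 × 0.13 = 0.0032994
Sum = 0.014884025.
Largest term belongs to Condition Delta, so Condition Delta is most probable.

Condition Delta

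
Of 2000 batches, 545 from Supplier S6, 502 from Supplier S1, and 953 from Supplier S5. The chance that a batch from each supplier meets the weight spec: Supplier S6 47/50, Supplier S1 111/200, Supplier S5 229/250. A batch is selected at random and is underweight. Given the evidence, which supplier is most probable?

Taking complements, P(underweight | each) = Supplier S6 0.06, Supplier S1 0.445, Supplier S5 0.084.
Unnormalized posteriors (prior × likelihood):
  Supplier S6: 0.2725 × 0.06 = 0.01635
  Supplier S1: 0.251 × 0.445 = 0.111695
  Supplier S5: 0.4765 × 0.084 = 0.040026
Total = 0.168071.
Largest term belongs to Supplier S1, so Supplier S1 is most probable.

Supplier S1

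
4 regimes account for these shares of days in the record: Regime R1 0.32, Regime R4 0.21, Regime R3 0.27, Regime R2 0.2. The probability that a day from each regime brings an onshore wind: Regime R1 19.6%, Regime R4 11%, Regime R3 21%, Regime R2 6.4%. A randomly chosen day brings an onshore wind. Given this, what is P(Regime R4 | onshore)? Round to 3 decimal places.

0.149

Compute prior × likelihood for every hypothesis:
  Regime R1: 0.32 × 0.196 = 0.06272
  Regime R4: 0.21 × 0.11 = 0.0231
  Regime R3: 0.27 × 0.21 = 0.0567
  Regime R2: 0.2 × 0.064 = 0.0128
Sum = 0.15532.
P(Regime R4 | evidence) = 0.0231 / 0.15532 ≈ 0.149.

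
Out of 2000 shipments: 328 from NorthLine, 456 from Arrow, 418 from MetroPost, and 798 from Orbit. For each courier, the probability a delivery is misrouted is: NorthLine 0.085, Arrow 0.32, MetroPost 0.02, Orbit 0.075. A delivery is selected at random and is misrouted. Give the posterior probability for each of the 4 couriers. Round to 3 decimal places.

Prior × likelihood for each hypothesis:
  NorthLine: 0.164 × 0.085 = 0.01394
  Arrow: 0.228 × 0.32 = 0.07296
  MetroPost: 0.209 × 0.02 = 0.00418
  Orbit: 0.399 × 0.075 = 0.029925
Sum = 0.121005.
P(NorthLine | misrouted) = 0.01394/0.121005 ≈ 0.115
P(Arrow | misrouted) = 0.07296/0.121005 ≈ 0.603
P(MetroPost | misrouted) = 0.00418/0.121005 ≈ 0.035
P(Orbit | misrouted) = 0.029925/0.121005 ≈ 0.247

NorthLine 0.115, Arrow 0.603, MetroPost 0.035, Orbit 0.247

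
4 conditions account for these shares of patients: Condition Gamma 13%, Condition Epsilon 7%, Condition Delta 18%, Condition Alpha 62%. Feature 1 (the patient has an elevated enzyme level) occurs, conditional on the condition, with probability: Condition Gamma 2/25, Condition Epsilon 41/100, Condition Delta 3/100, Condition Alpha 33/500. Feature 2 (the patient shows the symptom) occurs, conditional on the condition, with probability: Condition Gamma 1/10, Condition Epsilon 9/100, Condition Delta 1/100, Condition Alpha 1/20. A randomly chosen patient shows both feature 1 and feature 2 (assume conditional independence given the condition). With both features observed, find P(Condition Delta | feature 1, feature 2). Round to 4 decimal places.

By Bayes' rule, posterior ∝ prior × likelihood:
  Condition Gamma: 0.13 × 0.08 × 0.1 = 0.00104
  Condition Epsilon: 0.07 × 0.41 × 0.09 = 0.002583
  Condition Delta: 0.18 × 0.03 × 0.01 = 0.000054
  Condition Alpha: 0.62 × 0.066 × 0.05 = 0.002046
Sum = 0.005723.
P(Condition Delta | evidence) = 0.000054 / 0.005723 ≈ 0.0094.

0.0094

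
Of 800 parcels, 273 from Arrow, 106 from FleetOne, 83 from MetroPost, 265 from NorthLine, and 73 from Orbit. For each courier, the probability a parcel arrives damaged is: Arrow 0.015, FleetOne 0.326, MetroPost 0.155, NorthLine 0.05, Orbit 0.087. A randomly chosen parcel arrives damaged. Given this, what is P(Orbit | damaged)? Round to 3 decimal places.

0.089

Unnormalized posteriors (prior × likelihood):
  Arrow: 0.34125 × 0.015 = 0.00511875
  FleetOne: 0.1325 × 0.326 = 0.043195
  MetroPost: 0.10375 × 0.155 = 0.01608125
  NorthLine: 0.33125 × 0.05 = 0.0165625
  Orbit: 0.09125 × 0.087 = 0.00793875
Normalizing constant = 0.08889625.
P(Orbit | evidence) = 0.00793875 / 0.08889625 ≈ 0.089.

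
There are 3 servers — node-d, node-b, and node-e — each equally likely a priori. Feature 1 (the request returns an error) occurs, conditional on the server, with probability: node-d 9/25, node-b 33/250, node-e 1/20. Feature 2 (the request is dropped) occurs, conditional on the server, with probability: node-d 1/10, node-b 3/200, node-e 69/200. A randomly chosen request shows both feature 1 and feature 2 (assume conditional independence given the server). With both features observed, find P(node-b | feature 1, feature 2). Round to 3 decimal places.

Since the prior is uniform, the posterior is proportional to the likelihood:
  node-d: 0.36 × 0.1 = 0.036
  node-b: 0.132 × 0.015 = 0.00198
  node-e: 0.05 × 0.345 = 0.01725
Normalizing constant = 0.05523.
P(node-b | evidence) = 0.00198 / 0.05523 ≈ 0.036.

0.036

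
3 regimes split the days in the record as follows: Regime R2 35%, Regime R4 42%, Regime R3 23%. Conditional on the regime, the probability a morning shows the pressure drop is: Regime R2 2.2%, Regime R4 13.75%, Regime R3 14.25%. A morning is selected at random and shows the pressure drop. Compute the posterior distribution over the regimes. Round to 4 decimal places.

Regime R2 0.0784, Regime R4 0.5879, Regime R3 0.3337

Unnormalized posteriors (prior × likelihood):
  Regime R2: 0.35 × 0.022 = 0.0077
  Regime R4: 0.42 × 0.1375 = 0.05775
  Regime R3: 0.23 × 0.1425 = 0.032775
Sum = 0.098225.
P(Regime R2 | drop) = 0.0077/0.098225 ≈ 0.0784
P(Regime R4 | drop) = 0.05775/0.098225 ≈ 0.5879
P(Regime R3 | drop) = 0.032775/0.098225 ≈ 0.3337
(Check: 0.0784+0.5879+0.3337 = 1.0000.)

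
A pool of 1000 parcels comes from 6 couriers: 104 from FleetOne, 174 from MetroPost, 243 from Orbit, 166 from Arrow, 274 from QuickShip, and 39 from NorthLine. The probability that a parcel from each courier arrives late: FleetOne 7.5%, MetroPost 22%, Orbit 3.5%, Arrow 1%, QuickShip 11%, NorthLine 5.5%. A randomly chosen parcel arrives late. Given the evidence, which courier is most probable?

By Bayes' rule, posterior ∝ prior × likelihood:
  FleetOne: 0.104 × 0.075 = 0.0078
  MetroPost: 0.174 × 0.22 = 0.03828
  Orbit: 0.243 × 0.035 = 0.008505
  Arrow: 0.166 × 0.01 = 0.00166
  QuickShip: 0.274 × 0.11 = 0.03014
  NorthLine: 0.039 × 0.055 = 0.002145
Normalizing constant = 0.08853.
Largest term belongs to MetroPost, so MetroPost is most probable.

MetroPost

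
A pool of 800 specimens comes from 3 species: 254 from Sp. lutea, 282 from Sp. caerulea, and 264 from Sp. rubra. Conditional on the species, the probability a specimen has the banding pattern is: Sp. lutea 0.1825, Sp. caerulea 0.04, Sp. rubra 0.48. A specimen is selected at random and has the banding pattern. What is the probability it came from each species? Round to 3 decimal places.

Sp. lutea 0.251, Sp. caerulea 0.061, Sp. rubra 0.687

By Bayes' rule, posterior ∝ prior × likelihood:
  Sp. lutea: 0.3175 × 0.1825 = 0.05794375
  Sp. caerulea: 0.3525 × 0.04 = 0.0141
  Sp. rubra: 0.33 × 0.48 = 0.1584
Total = 0.23044375.
P(Sp. lutea | banded) = 0.05794375/0.23044375 ≈ 0.251
P(Sp. caerulea | banded) = 0.0141/0.23044375 ≈ 0.061
P(Sp. rubra | banded) = 0.1584/0.23044375 ≈ 0.687
(Check: 0.251+0.061+0.687 = 0.999.)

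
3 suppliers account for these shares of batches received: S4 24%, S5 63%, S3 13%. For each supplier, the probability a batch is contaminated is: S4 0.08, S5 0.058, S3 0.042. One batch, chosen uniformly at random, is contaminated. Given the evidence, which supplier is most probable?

S5

Unnormalized posteriors (prior × likelihood):
  S4: 0.24 × 0.08 = 0.0192
  S5: 0.63 × 0.058 = 0.03654
  S3: 0.13 × 0.042 = 0.00546
Sum = 0.0612.
Largest term belongs to S5, so S5 is most probable.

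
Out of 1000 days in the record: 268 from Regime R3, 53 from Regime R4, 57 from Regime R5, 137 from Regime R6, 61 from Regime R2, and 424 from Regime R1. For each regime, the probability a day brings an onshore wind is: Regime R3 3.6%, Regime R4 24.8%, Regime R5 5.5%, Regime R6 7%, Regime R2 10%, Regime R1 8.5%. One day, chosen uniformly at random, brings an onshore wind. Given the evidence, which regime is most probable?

Unnormalized posteriors (prior × likelihood):
  Regime R3: 0.268 × 0.036 = 0.009648
  Regime R4: 0.053 × 0.248 = 0.013144
  Regime R5: 0.057 × 0.055 = 0.003135
  Regime R6: 0.137 × 0.07 = 0.00959
  Regime R2: 0.061 × 0.1 = 0.0061
  Regime R1: 0.424 × 0.085 = 0.03604
Sum = 0.077657.
Largest term belongs to Regime R1, so Regime R1 is most probable.

Regime R1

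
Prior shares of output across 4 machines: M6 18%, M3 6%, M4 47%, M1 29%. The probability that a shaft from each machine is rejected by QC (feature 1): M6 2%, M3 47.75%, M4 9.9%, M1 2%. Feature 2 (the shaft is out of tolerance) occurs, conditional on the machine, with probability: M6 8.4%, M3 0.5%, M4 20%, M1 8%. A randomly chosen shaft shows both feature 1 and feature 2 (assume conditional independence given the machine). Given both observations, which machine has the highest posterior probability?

By Bayes' rule, posterior ∝ prior × likelihood:
  M6: 0.18 × 0.02 × 0.084 = 0.0003024
  M3: 0.06 × 0.4775 × 0.005 = 0.00014325
  M4: 0.47 × 0.099 × 0.2 = 0.009306
  M1: 0.29 × 0.02 × 0.08 = 0.000464
Total = 0.01021565.
Largest term belongs to M4, so M4 is most probable.

M4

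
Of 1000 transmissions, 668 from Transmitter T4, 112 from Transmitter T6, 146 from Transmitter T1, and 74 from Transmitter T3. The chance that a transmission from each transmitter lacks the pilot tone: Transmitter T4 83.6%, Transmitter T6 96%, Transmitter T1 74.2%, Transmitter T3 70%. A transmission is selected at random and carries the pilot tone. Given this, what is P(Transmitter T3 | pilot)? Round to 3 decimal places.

Taking complements, P(pilot | each) = Transmitter T4 0.164, Transmitter T6 0.04, Transmitter T1 0.258, Transmitter T3 0.3.
Compute prior × likelihood for every hypothesis:
  Transmitter T4: 0.668 × 0.164 = 0.109552
  Transmitter T6: 0.112 × 0.04 = 0.00448
  Transmitter T1: 0.146 × 0.258 = 0.037668
  Transmitter T3: 0.074 × 0.3 = 0.0222
Total = 0.1739.
P(Transmitter T3 | evidence) = 0.0222 / 0.1739 ≈ 0.128.

0.128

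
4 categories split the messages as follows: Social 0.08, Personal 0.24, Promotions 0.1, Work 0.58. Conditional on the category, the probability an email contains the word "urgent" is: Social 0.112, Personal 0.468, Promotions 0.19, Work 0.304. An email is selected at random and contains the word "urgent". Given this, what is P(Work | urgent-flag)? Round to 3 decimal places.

0.557

By Bayes' rule, posterior ∝ prior × likelihood:
  Social: 0.08 × 0.112 = 0.00896
  Personal: 0.24 × 0.468 = 0.11232
  Promotions: 0.1 × 0.19 = 0.019
  Work: 0.58 × 0.304 = 0.17632
Normalizing constant = 0.3166.
P(Work | evidence) = 0.17632 / 0.3166 ≈ 0.557.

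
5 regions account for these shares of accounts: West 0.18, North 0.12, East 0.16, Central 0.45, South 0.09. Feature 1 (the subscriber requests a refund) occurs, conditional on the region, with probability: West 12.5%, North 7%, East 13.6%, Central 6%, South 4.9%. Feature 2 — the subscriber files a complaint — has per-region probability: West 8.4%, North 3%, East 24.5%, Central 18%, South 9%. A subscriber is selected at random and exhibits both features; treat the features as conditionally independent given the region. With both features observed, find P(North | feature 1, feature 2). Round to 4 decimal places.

0.0198

By Bayes' rule, posterior ∝ prior × likelihood:
  West: 0.18 × 0.125 × 0.084 = 0.00189
  North: 0.12 × 0.07 × 0.03 = 0.000252
  East: 0.16 × 0.136 × 0.245 = 0.0053312
  Central: 0.45 × 0.06 × 0.18 = 0.00486
  South: 0.09 × 0.049 × 0.09 = 0.0003969
Total = 0.0127301.
P(North | evidence) = 0.000252 / 0.0127301 ≈ 0.0198.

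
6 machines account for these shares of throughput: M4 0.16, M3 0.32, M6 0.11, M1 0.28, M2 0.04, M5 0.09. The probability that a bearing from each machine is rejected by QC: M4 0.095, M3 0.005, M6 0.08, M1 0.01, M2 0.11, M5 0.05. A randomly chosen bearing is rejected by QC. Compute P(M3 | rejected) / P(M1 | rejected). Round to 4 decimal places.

By Bayes' rule, posterior ∝ prior × likelihood:
  M4: 0.16 × 0.095 = 0.0152
  M3: 0.32 × 0.005 = 0.0016
  M6: 0.11 × 0.08 = 0.0088
  M1: 0.28 × 0.01 = 0.0028
  M2: 0.04 × 0.11 = 0.0044
  M5: 0.09 × 0.05 = 0.0045
Normalizing constant = 0.0373.
The ratio is 0.0016 / 0.0028 (the normalizer cancels) = 0.5714.

0.5714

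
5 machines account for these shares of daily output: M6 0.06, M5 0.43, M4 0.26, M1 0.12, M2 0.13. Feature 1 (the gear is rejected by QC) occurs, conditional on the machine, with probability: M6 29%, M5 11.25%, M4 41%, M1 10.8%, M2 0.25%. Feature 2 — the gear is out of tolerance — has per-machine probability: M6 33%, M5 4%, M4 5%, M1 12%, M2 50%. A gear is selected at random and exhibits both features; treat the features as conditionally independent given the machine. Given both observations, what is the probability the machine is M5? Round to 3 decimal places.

By Bayes' rule, posterior ∝ prior × likelihood:
  M6: 0.06 × 0.29 × 0.33 = 0.005742
  M5: 0.43 × 0.1125 × 0.04 = 0.001935
  M4: 0.26 × 0.41 × 0.05 = 0.00533
  M1: 0.12 × 0.108 × 0.12 = 0.0015552
  M2: 0.13 × 0.0025 × 0.5 = 0.0001625
Normalizing constant = 0.0147247.
P(M5 | evidence) = 0.001935 / 0.0147247 ≈ 0.131.

0.131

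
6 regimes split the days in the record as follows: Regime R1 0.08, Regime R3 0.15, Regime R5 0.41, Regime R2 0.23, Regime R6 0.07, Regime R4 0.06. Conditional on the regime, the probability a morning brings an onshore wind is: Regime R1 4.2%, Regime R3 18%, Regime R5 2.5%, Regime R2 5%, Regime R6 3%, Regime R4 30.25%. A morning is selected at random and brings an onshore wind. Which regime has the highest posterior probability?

Compute prior × likelihood for every hypothesis:
  Regime R1: 0.08 × 0.042 = 0.00336
  Regime R3: 0.15 × 0.18 = 0.027
  Regime R5: 0.41 × 0.025 = 0.01025
  Regime R2: 0.23 × 0.05 = 0.0115
  Regime R6: 0.07 × 0.03 = 0.0021
  Regime R4: 0.06 × 0.3025 = 0.01815
Sum = 0.07236.
Largest term belongs to Regime R3, so Regime R3 is most probable.

Regime R3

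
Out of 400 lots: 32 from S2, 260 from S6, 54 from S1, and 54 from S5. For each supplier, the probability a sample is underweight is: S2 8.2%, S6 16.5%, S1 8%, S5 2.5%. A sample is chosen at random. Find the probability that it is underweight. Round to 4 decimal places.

0.1280

Compute prior × likelihood for every hypothesis:
  S2: 0.08 × 0.082 = 0.00656
  S6: 0.65 × 0.165 = 0.10725
  S1: 0.135 × 0.08 = 0.0108
  S5: 0.135 × 0.025 = 0.003375
P(underweight) = 0.00656 + 0.10725 + 0.0108 + 0.003375 = 0.127985 → 0.1280.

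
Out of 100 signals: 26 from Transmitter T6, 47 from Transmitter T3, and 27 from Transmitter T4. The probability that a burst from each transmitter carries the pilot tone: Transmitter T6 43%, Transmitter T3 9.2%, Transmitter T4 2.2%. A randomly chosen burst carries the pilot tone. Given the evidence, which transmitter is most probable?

Transmitter T6

Unnormalized posteriors (prior × likelihood):
  Transmitter T6: 0.26 × 0.43 = 0.1118
  Transmitter T3: 0.47 × 0.092 = 0.04324
  Transmitter T4: 0.27 × 0.022 = 0.00594
Normalizing constant = 0.16098.
Largest term belongs to Transmitter T6, so Transmitter T6 is most probable.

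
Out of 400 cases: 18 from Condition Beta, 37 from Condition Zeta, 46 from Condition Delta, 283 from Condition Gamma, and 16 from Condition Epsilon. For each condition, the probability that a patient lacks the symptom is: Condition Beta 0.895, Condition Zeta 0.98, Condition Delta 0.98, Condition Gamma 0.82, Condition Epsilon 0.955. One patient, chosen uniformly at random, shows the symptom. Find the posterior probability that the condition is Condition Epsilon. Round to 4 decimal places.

0.0130

Taking complements, P(symptomatic | each) = Condition Beta 0.105, Condition Zeta 0.02, Condition Delta 0.02, Condition Gamma 0.18, Condition Epsilon 0.045.
By Bayes' rule, posterior ∝ prior × likelihood:
  Condition Beta: 0.045 × 0.105 = 0.004725
  Condition Zeta: 0.0925 × 0.02 = 0.00185
  Condition Delta: 0.115 × 0.02 = 0.0023
  Condition Gamma: 0.7075 × 0.18 = 0.12735
  Condition Epsilon: 0.04 × 0.045 = 0.0018
Normalizing constant = 0.138025.
P(Condition Epsilon | evidence) = 0.0018 / 0.138025 ≈ 0.0130.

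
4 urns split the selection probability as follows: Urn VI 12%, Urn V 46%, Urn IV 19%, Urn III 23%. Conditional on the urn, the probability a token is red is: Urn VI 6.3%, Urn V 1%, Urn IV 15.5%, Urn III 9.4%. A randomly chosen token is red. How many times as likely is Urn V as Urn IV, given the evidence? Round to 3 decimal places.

Prior × likelihood for each hypothesis:
  Urn VI: 0.12 × 0.063 = 0.00756
  Urn V: 0.46 × 0.01 = 0.0046
  Urn IV: 0.19 × 0.155 = 0.02945
  Urn III: 0.23 × 0.094 = 0.02162
Sum = 0.06323.
The ratio is 0.0046 / 0.02945 (the normalizer cancels) = 0.156.

0.156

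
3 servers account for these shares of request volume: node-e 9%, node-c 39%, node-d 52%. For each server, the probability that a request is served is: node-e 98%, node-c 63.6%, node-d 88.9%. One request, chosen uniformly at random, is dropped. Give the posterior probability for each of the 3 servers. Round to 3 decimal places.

Taking complements, P(dropped | each) = node-e 0.02, node-c 0.364, node-d 0.111.
Compute prior × likelihood for every hypothesis:
  node-e: 0.09 × 0.02 = 0.0018
  node-c: 0.39 × 0.364 = 0.14196
  node-d: 0.52 × 0.111 = 0.05772
Normalizing constant = 0.20148.
P(node-e | dropped) = 0.0018/0.20148 ≈ 0.009
P(node-c | dropped) = 0.14196/0.20148 ≈ 0.705
P(node-d | dropped) = 0.05772/0.20148 ≈ 0.286

node-e 0.009, node-c 0.705, node-d 0.286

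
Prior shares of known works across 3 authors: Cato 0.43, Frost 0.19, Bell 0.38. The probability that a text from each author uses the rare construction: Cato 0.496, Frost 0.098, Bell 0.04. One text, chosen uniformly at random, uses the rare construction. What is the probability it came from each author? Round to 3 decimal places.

Unnormalized posteriors (prior × likelihood):
  Cato: 0.43 × 0.496 = 0.21328
  Frost: 0.19 × 0.098 = 0.01862
  Bell: 0.38 × 0.04 = 0.0152
Total = 0.2471.
P(Cato | rare-form) = 0.21328/0.2471 ≈ 0.863
P(Frost | rare-form) = 0.01862/0.2471 ≈ 0.075
P(Bell | rare-form) = 0.0152/0.2471 ≈ 0.062
(Check: 0.863+0.075+0.062 = 1.000.)

Cato 0.863, Frost 0.075, Bell 0.062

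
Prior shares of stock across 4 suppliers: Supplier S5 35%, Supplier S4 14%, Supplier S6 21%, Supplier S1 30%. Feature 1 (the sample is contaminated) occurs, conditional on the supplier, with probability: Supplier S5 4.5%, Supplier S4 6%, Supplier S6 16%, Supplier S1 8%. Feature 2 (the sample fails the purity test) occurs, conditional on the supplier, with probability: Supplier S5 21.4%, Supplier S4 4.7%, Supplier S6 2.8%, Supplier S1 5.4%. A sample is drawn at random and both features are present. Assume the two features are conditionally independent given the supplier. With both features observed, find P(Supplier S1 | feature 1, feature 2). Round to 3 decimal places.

0.216

By Bayes' rule, posterior ∝ prior × likelihood:
  Supplier S5: 0.35 × 0.045 × 0.214 = 0.0033705
  Supplier S4: 0.14 × 0.06 × 0.047 = 0.0003948
  Supplier S6: 0.21 × 0.16 × 0.028 = 0.0009408
  Supplier S1: 0.3 × 0.08 × 0.054 = 0.001296
Normalizing constant = 0.0060021.
P(Supplier S1 | evidence) = 0.001296 / 0.0060021 ≈ 0.216.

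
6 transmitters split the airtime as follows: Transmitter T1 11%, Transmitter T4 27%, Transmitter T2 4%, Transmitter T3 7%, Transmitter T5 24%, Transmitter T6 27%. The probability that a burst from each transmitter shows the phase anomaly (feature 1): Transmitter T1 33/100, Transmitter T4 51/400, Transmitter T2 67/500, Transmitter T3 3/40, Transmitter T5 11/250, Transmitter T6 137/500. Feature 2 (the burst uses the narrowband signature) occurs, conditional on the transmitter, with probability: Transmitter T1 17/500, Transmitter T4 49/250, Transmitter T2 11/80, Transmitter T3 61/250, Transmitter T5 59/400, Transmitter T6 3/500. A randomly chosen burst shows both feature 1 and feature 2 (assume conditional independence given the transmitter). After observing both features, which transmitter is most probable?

Unnormalized posteriors (prior × likelihood):
  Transmitter T1: 0.11 × 0.33 × 0.034 = 0.0012342
  Transmitter T4: 0.27 × 0.1275 × 0.196 = 0.0067473
  Transmitter T2: 0.04 × 0.134 × 0.1375 = 0.000737
  Transmitter T3: 0.07 × 0.075 × 0.244 = 0.001281
  Transmitter T5: 0.24 × 0.044 × 0.1475 = 0.0015576
  Transmitter T6: 0.27 × 0.274 × 0.006 = 0.00044388
Normalizing constant = 0.01200098.
Largest term belongs to Transmitter T4, so Transmitter T4 is most probable.

Transmitter T4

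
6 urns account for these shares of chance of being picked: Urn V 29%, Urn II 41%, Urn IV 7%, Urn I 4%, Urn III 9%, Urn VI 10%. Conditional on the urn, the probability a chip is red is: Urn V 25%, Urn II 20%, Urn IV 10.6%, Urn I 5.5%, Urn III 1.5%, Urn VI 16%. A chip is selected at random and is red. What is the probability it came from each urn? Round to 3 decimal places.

Compute prior × likelihood for every hypothesis:
  Urn V: 0.29 × 0.25 = 0.0725
  Urn II: 0.41 × 0.2 = 0.082
  Urn IV: 0.07 × 0.106 = 0.00742
  Urn I: 0.04 × 0.055 = 0.0022
  Urn III: 0.09 × 0.015 = 0.00135
  Urn VI: 0.1 × 0.16 = 0.016
Normalizing constant = 0.18147.
P(Urn V | red) = 0.0725/0.18147 ≈ 0.400
P(Urn II | red) = 0.082/0.18147 ≈ 0.452
P(Urn IV | red) = 0.00742/0.18147 ≈ 0.041
P(Urn I | red) = 0.0022/0.18147 ≈ 0.012
P(Urn III | red) = 0.00135/0.18147 ≈ 0.007
P(Urn VI | red) = 0.016/0.18147 ≈ 0.088

Urn V 0.400, Urn II 0.452, Urn IV 0.041, Urn I 0.012, Urn III 0.007, Urn VI 0.088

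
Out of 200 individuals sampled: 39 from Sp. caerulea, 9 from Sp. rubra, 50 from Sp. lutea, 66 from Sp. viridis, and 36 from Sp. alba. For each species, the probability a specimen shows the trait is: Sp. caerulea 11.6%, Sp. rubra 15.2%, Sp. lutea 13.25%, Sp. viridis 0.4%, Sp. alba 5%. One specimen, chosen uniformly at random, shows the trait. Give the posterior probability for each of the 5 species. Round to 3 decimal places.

Sp. caerulea 0.310, Sp. rubra 0.094, Sp. lutea 0.454, Sp. viridis 0.018, Sp. alba 0.123

Prior × likelihood for each hypothesis:
  Sp. caerulea: 0.195 × 0.116 = 0.02262
  Sp. rubra: 0.045 × 0.152 = 0.00684
  Sp. lutea: 0.25 × 0.1325 = 0.033125
  Sp. viridis: 0.33 × 0.004 = 0.00132
  Sp. alba: 0.18 × 0.05 = 0.009
Sum = 0.072905.
P(Sp. caerulea | trait) = 0.02262/0.072905 ≈ 0.310
P(Sp. rubra | trait) = 0.00684/0.072905 ≈ 0.094
P(Sp. lutea | trait) = 0.033125/0.072905 ≈ 0.454
P(Sp. viridis | trait) = 0.00132/0.072905 ≈ 0.018
P(Sp. alba | trait) = 0.009/0.072905 ≈ 0.123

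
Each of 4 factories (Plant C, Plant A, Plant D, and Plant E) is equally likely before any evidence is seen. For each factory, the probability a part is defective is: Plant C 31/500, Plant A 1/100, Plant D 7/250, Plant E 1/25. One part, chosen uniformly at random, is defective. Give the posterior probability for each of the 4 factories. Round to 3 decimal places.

With a uniform prior (1/4 each), posterior ∝ likelihood:
  Plant C: 0.062
  Plant A: 0.01
  Plant D: 0.028
  Plant E: 0.04
Sum = 0.14.
P(Plant C | defective) = 0.062/0.14 ≈ 0.443
P(Plant A | defective) = 0.01/0.14 ≈ 0.071
P(Plant D | defective) = 0.028/0.14 ≈ 0.200
P(Plant E | defective) = 0.04/0.14 ≈ 0.286

Plant C 0.443, Plant A 0.071, Plant D 0.200, Plant E 0.286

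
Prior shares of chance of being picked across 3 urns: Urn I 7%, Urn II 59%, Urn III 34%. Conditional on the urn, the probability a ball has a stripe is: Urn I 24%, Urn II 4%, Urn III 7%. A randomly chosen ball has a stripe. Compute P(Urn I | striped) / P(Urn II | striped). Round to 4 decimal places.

0.7119

Compute prior × likelihood for every hypothesis:
  Urn I: 0.07 × 0.24 = 0.0168
  Urn II: 0.59 × 0.04 = 0.0236
  Urn III: 0.34 × 0.07 = 0.0238
Total = 0.0642.
The ratio is 0.0168 / 0.0236 (the normalizer cancels) = 0.7119.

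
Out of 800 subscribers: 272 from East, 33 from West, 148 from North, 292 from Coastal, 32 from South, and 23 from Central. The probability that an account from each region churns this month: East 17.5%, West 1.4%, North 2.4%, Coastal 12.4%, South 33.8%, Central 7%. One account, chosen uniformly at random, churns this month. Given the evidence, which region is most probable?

Unnormalized posteriors (prior × likelihood):
  East: 0.34 × 0.175 = 0.0595
  West: 0.04125 × 0.014 = 0.0005775
  North: 0.185 × 0.024 = 0.00444
  Coastal: 0.365 × 0.124 = 0.04526
  South: 0.04 × 0.338 = 0.01352
  Central: 0.02875 × 0.07 = 0.0020125
Total = 0.12531.
Largest term belongs to East, so East is most probable.

East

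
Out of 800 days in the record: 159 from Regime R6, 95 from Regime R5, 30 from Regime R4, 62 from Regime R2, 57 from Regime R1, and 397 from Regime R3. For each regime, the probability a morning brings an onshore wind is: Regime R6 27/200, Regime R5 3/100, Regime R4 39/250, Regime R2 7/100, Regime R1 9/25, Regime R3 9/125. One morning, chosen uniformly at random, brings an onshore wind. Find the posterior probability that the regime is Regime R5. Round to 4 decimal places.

By Bayes' rule, posterior ∝ prior × likelihood:
  Regime R6: 0.19875 × 0.135 = 0.02683125
  Regime R5: 0.11875 × 0.03 = 0.0035625
  Regime R4: 0.0375 × 0.156 = 0.00585
  Regime R2: 0.0775 × 0.07 = 0.005425
  Regime R1: 0.07125 × 0.36 = 0.02565
  Regime R3: 0.49625 × 0.072 = 0.03573
Normalizing constant = 0.10304875.
P(Regime R5 | evidence) = 0.0035625 / 0.10304875 ≈ 0.0346.

0.0346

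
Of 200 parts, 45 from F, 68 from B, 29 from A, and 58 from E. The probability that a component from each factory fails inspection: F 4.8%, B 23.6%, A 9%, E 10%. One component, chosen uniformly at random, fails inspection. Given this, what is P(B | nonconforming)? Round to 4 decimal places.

Prior × likelihood for each hypothesis:
  F: 0.225 × 0.048 = 0.0108
  B: 0.34 × 0.236 = 0.08024
  A: 0.145 × 0.09 = 0.01305
  E: 0.29 × 0.1 = 0.029
Total = 0.13309.
P(B | evidence) = 0.08024 / 0.13309 ≈ 0.6029.

0.6029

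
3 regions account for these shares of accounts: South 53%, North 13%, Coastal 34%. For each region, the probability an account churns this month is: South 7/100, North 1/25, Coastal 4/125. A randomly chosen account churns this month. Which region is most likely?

South

Unnormalized posteriors (prior × likelihood):
  South: 0.53 × 0.07 = 0.0371
  North: 0.13 × 0.04 = 0.0052
  Coastal: 0.34 × 0.032 = 0.01088
Normalizing constant = 0.05318.
Largest term belongs to South, so South is most probable.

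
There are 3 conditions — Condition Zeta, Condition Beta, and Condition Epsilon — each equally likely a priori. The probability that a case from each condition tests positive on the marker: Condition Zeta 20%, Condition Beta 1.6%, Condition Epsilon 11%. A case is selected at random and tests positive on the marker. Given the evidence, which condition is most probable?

Condition Zeta

Since the prior is uniform, the posterior is proportional to the likelihood:
  Condition Zeta: 0.2
  Condition Beta: 0.016
  Condition Epsilon: 0.11
Total = 0.326.
Largest term belongs to Condition Zeta, so Condition Zeta is most probable.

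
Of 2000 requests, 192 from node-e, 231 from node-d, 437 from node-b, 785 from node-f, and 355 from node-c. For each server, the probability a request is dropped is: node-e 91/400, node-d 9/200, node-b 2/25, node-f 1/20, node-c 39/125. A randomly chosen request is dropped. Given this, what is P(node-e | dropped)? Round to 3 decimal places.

Unnormalized posteriors (prior × likelihood):
  node-e: 0.096 × 0.2275 = 0.02184
  node-d: 0.1155 × 0.045 = 0.0051975
  node-b: 0.2185 × 0.08 = 0.01748
  node-f: 0.3925 × 0.05 = 0.019625
  node-c: 0.1775 × 0.312 = 0.05538
Sum = 0.1195225.
P(node-e | evidence) = 0.02184 / 0.1195225 ≈ 0.183.

0.183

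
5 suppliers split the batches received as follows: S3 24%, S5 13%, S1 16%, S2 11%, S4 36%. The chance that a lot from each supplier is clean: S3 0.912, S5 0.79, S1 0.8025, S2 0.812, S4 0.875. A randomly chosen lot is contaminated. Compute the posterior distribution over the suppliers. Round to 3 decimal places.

S3 0.145, S5 0.187, S1 0.217, S2 0.142, S4 0.309

Taking complements, P(contaminated | each) = S3 0.088, S5 0.21, S1 0.1975, S2 0.188, S4 0.125.
Compute prior × likelihood for every hypothesis:
  S3: 0.24 × 0.088 = 0.02112
  S5: 0.13 × 0.21 = 0.0273
  S1: 0.16 × 0.1975 = 0.0316
  S2: 0.11 × 0.188 = 0.02068
  S4: 0.36 × 0.125 = 0.045
Sum = 0.1457.
P(S3 | contaminated) = 0.02112/0.1457 ≈ 0.145
P(S5 | contaminated) = 0.0273/0.1457 ≈ 0.187
P(S1 | contaminated) = 0.0316/0.1457 ≈ 0.217
P(S2 | contaminated) = 0.02068/0.1457 ≈ 0.142
P(S4 | contaminated) = 0.045/0.1457 ≈ 0.309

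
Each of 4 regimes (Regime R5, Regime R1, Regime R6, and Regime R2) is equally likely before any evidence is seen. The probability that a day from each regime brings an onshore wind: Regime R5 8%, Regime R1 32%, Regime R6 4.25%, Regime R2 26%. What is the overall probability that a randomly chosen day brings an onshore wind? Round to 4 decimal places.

Since the prior is uniform, the posterior is proportional to the likelihood:
  Regime R5: 0.08
  Regime R1: 0.32
  Regime R6: 0.0425
  Regime R2: 0.26
P(onshore) = (1/4) × (0.08 + 0.32 + 0.0425 + 0.26) = 0.7025/4 ≈ 0.1756.

0.1756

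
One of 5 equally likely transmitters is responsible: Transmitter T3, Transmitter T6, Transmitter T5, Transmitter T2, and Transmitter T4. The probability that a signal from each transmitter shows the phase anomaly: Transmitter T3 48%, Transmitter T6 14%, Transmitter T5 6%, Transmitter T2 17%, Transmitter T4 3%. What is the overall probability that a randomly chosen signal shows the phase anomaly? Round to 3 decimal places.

0.176

With a uniform prior (1/5 each), posterior ∝ likelihood:
  Transmitter T3: 0.48
  Transmitter T6: 0.14
  Transmitter T5: 0.06
  Transmitter T2: 0.17
  Transmitter T4: 0.03
P(anomaly) = (1/5) × (0.48 + 0.14 + 0.06 + 0.17 + 0.03) = 0.88/5 ≈ 0.176.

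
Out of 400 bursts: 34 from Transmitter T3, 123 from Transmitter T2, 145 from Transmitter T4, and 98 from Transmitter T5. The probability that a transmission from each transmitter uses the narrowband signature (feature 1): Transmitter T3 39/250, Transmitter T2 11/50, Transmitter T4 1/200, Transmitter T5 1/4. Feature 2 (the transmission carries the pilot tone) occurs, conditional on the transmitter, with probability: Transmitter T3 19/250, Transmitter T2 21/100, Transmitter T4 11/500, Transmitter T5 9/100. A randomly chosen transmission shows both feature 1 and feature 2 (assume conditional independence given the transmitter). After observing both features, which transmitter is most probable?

Prior × likelihood for each hypothesis:
  Transmitter T3: 0.085 × 0.156 × 0.076 = 0.00100776
  Transmitter T2: 0.3075 × 0.22 × 0.21 = 0.0142065
  Transmitter T4: 0.3625 × 0.005 × 0.022 = 0.000039875
  Transmitter T5: 0.245 × 0.25 × 0.09 = 0.0055125
Sum = 0.020766635.
Largest term belongs to Transmitter T2, so Transmitter T2 is most probable.

Transmitter T2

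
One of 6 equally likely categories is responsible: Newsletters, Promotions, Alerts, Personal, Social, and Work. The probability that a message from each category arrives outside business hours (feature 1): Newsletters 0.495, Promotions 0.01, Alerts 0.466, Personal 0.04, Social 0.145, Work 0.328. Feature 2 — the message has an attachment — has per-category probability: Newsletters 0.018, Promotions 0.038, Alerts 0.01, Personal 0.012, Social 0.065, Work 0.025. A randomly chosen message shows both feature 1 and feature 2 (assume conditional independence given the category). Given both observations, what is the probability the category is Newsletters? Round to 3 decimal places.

0.278

Since the prior is uniform, the posterior is proportional to the likelihood:
  Newsletters: 0.495 × 0.018 = 0.00891
  Promotions: 0.01 × 0.038 = 0.00038
  Alerts: 0.466 × 0.01 = 0.00466
  Personal: 0.04 × 0.012 = 0.00048
  Social: 0.145 × 0.065 = 0.009425
  Work: 0.328 × 0.025 = 0.0082
Normalizing constant = 0.032055.
P(Newsletters | evidence) = 0.00891 / 0.032055 ≈ 0.278.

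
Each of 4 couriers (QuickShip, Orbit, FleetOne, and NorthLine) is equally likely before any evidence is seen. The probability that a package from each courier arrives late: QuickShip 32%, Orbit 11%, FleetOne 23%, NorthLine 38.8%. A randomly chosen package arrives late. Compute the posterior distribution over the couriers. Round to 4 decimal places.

Since the prior is uniform, the posterior is proportional to the likelihood:
  QuickShip: 0.32
  Orbit: 0.11
  FleetOne: 0.23
  NorthLine: 0.388
Total = 1.048.
P(QuickShip | late) = 0.32/1.048 ≈ 0.3053
P(Orbit | late) = 0.11/1.048 ≈ 0.1050
P(FleetOne | late) = 0.23/1.048 ≈ 0.2195
P(NorthLine | late) = 0.388/1.048 ≈ 0.3702
(Check: 0.3053+0.1050+0.2195+0.3702 = 1.0000.)

QuickShip 0.3053, Orbit 0.1050, FleetOne 0.2195, NorthLine 0.3702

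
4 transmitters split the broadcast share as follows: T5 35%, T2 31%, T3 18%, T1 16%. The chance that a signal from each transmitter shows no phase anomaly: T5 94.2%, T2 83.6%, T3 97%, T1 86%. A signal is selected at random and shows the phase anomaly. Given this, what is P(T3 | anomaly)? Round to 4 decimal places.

0.0546

Taking complements, P(anomaly | each) = T5 0.058, T2 0.164, T3 0.03, T1 0.14.
Compute prior × likelihood for every hypothesis:
  T5: 0.35 × 0.058 = 0.0203
  T2: 0.31 × 0.164 = 0.05084
  T3: 0.18 × 0.03 = 0.0054
  T1: 0.16 × 0.14 = 0.0224
Sum = 0.09894.
P(T3 | evidence) = 0.0054 / 0.09894 ≈ 0.0546.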